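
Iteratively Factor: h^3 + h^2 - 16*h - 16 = (h + 1)*(h^2 - 16) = (h + 1)*(h + 4)*(h - 4)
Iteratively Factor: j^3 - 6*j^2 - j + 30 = (j - 5)*(j^2 - j - 6) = (j - 5)*(j - 3)*(j + 2)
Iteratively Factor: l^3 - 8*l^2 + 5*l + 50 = (l + 2)*(l^2 - 10*l + 25) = (l - 5)*(l + 2)*(l - 5)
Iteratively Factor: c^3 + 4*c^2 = (c)*(c^2 + 4*c) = c*(c + 4)*(c)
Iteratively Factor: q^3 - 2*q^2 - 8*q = (q - 4)*(q^2 + 2*q) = (q - 4)*(q + 2)*(q)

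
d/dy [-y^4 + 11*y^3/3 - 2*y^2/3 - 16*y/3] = -4*y^3 + 11*y^2 - 4*y/3 - 16/3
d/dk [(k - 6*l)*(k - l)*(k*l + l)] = l*(3*k^2 - 14*k*l + 2*k + 6*l^2 - 7*l)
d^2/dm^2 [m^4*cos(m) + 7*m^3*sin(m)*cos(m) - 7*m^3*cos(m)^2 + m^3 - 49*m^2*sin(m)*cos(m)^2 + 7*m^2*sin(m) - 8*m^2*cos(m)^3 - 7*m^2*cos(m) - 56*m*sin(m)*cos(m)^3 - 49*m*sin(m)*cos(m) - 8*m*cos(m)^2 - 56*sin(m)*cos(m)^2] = -m^4*cos(m) - 8*m^3*sin(m) + 14*sqrt(2)*m^3*cos(2*m + pi/4) + 21*m^2*sin(m)/4 + 441*m^2*sin(3*m)/4 + 42*sqrt(2)*m^2*sin(2*m + pi/4) + 25*m^2*cos(m) + 18*m^2*cos(3*m) + 52*m*sin(m) + 175*m*sin(2*m) + 24*m*sin(3*m) + 112*m*sin(4*m) - 21*m*cos(m) - 5*m*cos(2*m) - 147*m*cos(3*m) - 15*m + 7*sin(m)/2 + 16*sin(2*m) + 203*sin(3*m)/2 - 26*cos(m) - 112*cos(2*m)^2 - 154*cos(2*m) - 4*cos(3*m) + 56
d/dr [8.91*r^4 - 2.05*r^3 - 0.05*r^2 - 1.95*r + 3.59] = 35.64*r^3 - 6.15*r^2 - 0.1*r - 1.95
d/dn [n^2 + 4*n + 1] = 2*n + 4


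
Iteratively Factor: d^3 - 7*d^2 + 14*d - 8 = (d - 4)*(d^2 - 3*d + 2) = (d - 4)*(d - 2)*(d - 1)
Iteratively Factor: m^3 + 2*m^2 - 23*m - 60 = (m + 3)*(m^2 - m - 20) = (m - 5)*(m + 3)*(m + 4)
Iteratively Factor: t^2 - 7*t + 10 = (t - 2)*(t - 5)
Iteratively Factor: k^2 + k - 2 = (k - 1)*(k + 2)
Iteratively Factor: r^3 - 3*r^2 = (r)*(r^2 - 3*r) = r^2*(r - 3)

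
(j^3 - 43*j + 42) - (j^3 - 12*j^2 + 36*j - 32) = 12*j^2 - 79*j + 74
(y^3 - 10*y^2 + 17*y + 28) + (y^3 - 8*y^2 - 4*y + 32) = 2*y^3 - 18*y^2 + 13*y + 60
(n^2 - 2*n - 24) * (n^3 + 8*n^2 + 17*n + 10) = n^5 + 6*n^4 - 23*n^3 - 216*n^2 - 428*n - 240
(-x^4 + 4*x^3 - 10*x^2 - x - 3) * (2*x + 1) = -2*x^5 + 7*x^4 - 16*x^3 - 12*x^2 - 7*x - 3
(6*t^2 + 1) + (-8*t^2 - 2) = -2*t^2 - 1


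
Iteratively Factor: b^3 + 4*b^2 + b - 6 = (b + 2)*(b^2 + 2*b - 3) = (b - 1)*(b + 2)*(b + 3)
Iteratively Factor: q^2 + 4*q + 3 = (q + 3)*(q + 1)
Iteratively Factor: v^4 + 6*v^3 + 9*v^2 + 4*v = (v)*(v^3 + 6*v^2 + 9*v + 4) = v*(v + 1)*(v^2 + 5*v + 4) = v*(v + 1)*(v + 4)*(v + 1)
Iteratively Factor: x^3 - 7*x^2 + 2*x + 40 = (x - 5)*(x^2 - 2*x - 8) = (x - 5)*(x - 4)*(x + 2)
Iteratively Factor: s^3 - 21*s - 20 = (s - 5)*(s^2 + 5*s + 4) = (s - 5)*(s + 4)*(s + 1)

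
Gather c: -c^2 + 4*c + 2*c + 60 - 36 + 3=-c^2 + 6*c + 27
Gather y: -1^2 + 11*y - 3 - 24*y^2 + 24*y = -24*y^2 + 35*y - 4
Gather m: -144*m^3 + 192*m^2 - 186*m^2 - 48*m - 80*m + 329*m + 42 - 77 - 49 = -144*m^3 + 6*m^2 + 201*m - 84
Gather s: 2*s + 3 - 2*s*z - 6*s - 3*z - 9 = s*(-2*z - 4) - 3*z - 6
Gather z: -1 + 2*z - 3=2*z - 4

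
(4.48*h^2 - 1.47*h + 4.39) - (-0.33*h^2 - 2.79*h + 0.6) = 4.81*h^2 + 1.32*h + 3.79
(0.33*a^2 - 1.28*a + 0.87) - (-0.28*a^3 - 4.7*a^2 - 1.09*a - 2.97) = 0.28*a^3 + 5.03*a^2 - 0.19*a + 3.84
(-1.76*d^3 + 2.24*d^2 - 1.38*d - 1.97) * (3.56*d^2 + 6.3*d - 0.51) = -6.2656*d^5 - 3.1136*d^4 + 10.0968*d^3 - 16.8496*d^2 - 11.7072*d + 1.0047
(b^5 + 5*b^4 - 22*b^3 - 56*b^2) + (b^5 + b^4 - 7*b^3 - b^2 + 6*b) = 2*b^5 + 6*b^4 - 29*b^3 - 57*b^2 + 6*b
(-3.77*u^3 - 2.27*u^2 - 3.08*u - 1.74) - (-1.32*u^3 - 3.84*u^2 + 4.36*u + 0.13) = -2.45*u^3 + 1.57*u^2 - 7.44*u - 1.87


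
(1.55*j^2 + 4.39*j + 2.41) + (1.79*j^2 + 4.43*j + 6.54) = 3.34*j^2 + 8.82*j + 8.95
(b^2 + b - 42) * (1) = b^2 + b - 42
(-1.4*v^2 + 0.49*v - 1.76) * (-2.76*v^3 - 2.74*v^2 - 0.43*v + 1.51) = 3.864*v^5 + 2.4836*v^4 + 4.117*v^3 + 2.4977*v^2 + 1.4967*v - 2.6576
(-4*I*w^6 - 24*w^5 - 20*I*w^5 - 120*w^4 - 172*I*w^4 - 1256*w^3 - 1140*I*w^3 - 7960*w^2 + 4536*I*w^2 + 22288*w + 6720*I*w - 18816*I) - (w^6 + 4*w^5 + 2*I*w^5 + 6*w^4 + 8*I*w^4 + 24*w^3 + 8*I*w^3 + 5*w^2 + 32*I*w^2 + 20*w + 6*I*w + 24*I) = -w^6 - 4*I*w^6 - 28*w^5 - 22*I*w^5 - 126*w^4 - 180*I*w^4 - 1280*w^3 - 1148*I*w^3 - 7965*w^2 + 4504*I*w^2 + 22268*w + 6714*I*w - 18840*I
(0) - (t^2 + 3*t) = -t^2 - 3*t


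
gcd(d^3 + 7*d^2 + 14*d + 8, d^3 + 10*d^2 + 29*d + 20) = d^2 + 5*d + 4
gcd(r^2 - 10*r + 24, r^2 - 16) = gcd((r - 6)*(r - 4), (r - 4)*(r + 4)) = r - 4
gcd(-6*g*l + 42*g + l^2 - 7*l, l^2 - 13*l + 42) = l - 7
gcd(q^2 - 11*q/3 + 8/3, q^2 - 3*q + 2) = q - 1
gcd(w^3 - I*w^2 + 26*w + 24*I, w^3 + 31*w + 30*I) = w^2 - 5*I*w + 6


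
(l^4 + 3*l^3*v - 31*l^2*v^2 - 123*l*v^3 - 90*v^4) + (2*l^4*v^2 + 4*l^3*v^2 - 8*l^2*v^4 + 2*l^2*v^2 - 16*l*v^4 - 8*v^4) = 2*l^4*v^2 + l^4 + 4*l^3*v^2 + 3*l^3*v - 8*l^2*v^4 - 29*l^2*v^2 - 16*l*v^4 - 123*l*v^3 - 98*v^4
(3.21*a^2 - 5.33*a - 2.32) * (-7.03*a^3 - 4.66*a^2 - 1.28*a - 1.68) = -22.5663*a^5 + 22.5113*a^4 + 37.0386*a^3 + 12.2408*a^2 + 11.924*a + 3.8976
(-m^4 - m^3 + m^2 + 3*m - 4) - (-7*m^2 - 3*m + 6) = -m^4 - m^3 + 8*m^2 + 6*m - 10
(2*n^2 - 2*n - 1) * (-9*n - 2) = -18*n^3 + 14*n^2 + 13*n + 2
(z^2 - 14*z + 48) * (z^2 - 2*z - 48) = z^4 - 16*z^3 + 28*z^2 + 576*z - 2304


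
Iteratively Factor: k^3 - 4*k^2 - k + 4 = (k + 1)*(k^2 - 5*k + 4) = (k - 1)*(k + 1)*(k - 4)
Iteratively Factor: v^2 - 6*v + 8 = (v - 2)*(v - 4)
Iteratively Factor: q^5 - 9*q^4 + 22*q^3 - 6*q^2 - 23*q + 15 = (q - 5)*(q^4 - 4*q^3 + 2*q^2 + 4*q - 3) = (q - 5)*(q - 1)*(q^3 - 3*q^2 - q + 3) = (q - 5)*(q - 3)*(q - 1)*(q^2 - 1) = (q - 5)*(q - 3)*(q - 1)*(q + 1)*(q - 1)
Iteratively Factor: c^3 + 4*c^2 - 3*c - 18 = (c + 3)*(c^2 + c - 6) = (c + 3)^2*(c - 2)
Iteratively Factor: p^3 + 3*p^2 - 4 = (p - 1)*(p^2 + 4*p + 4) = (p - 1)*(p + 2)*(p + 2)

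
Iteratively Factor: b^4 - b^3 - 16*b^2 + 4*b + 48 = (b + 3)*(b^3 - 4*b^2 - 4*b + 16) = (b - 4)*(b + 3)*(b^2 - 4) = (b - 4)*(b - 2)*(b + 3)*(b + 2)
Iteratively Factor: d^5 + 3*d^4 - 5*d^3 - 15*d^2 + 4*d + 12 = (d + 2)*(d^4 + d^3 - 7*d^2 - d + 6) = (d - 2)*(d + 2)*(d^3 + 3*d^2 - d - 3) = (d - 2)*(d - 1)*(d + 2)*(d^2 + 4*d + 3) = (d - 2)*(d - 1)*(d + 2)*(d + 3)*(d + 1)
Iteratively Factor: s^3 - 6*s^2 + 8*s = (s - 4)*(s^2 - 2*s) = s*(s - 4)*(s - 2)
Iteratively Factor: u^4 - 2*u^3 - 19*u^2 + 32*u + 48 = (u - 4)*(u^3 + 2*u^2 - 11*u - 12) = (u - 4)*(u + 1)*(u^2 + u - 12) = (u - 4)*(u + 1)*(u + 4)*(u - 3)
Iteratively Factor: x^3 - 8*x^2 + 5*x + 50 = (x - 5)*(x^2 - 3*x - 10) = (x - 5)^2*(x + 2)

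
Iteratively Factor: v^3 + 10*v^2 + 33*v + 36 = (v + 3)*(v^2 + 7*v + 12) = (v + 3)*(v + 4)*(v + 3)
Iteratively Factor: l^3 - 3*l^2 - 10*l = (l)*(l^2 - 3*l - 10) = l*(l + 2)*(l - 5)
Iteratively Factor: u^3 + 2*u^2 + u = (u + 1)*(u^2 + u) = u*(u + 1)*(u + 1)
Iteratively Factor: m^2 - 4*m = (m - 4)*(m)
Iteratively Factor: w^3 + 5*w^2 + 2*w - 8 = (w - 1)*(w^2 + 6*w + 8) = (w - 1)*(w + 4)*(w + 2)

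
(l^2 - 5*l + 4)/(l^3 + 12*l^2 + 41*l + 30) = (l^2 - 5*l + 4)/(l^3 + 12*l^2 + 41*l + 30)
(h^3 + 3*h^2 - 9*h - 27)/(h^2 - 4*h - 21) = (h^2 - 9)/(h - 7)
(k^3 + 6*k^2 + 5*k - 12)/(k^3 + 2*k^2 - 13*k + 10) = (k^2 + 7*k + 12)/(k^2 + 3*k - 10)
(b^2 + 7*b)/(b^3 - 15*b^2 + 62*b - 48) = b*(b + 7)/(b^3 - 15*b^2 + 62*b - 48)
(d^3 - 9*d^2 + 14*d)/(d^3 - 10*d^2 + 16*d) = (d - 7)/(d - 8)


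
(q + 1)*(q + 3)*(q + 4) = q^3 + 8*q^2 + 19*q + 12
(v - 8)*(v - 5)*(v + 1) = v^3 - 12*v^2 + 27*v + 40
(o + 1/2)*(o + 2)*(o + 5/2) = o^3 + 5*o^2 + 29*o/4 + 5/2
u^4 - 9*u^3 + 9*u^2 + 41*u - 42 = (u - 7)*(u - 3)*(u - 1)*(u + 2)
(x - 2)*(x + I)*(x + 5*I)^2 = x^4 - 2*x^3 + 11*I*x^3 - 35*x^2 - 22*I*x^2 + 70*x - 25*I*x + 50*I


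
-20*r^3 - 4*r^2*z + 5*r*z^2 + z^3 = (-2*r + z)*(2*r + z)*(5*r + z)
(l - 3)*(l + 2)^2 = l^3 + l^2 - 8*l - 12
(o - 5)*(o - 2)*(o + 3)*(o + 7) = o^4 + 3*o^3 - 39*o^2 - 47*o + 210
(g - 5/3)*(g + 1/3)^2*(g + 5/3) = g^4 + 2*g^3/3 - 8*g^2/3 - 50*g/27 - 25/81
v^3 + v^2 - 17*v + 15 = (v - 3)*(v - 1)*(v + 5)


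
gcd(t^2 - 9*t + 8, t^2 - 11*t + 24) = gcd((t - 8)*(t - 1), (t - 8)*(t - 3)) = t - 8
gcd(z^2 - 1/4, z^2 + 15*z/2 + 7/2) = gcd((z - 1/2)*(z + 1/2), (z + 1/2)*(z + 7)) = z + 1/2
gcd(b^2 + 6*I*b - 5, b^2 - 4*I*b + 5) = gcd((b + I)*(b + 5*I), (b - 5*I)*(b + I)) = b + I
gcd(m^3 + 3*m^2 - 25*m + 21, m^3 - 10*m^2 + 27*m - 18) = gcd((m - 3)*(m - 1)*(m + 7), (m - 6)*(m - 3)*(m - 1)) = m^2 - 4*m + 3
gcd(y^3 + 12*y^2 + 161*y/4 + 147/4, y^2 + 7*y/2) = y + 7/2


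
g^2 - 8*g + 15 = (g - 5)*(g - 3)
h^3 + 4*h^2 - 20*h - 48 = (h - 4)*(h + 2)*(h + 6)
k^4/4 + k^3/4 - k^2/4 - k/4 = k*(k/4 + 1/4)*(k - 1)*(k + 1)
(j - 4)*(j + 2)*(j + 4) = j^3 + 2*j^2 - 16*j - 32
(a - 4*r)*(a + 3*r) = a^2 - a*r - 12*r^2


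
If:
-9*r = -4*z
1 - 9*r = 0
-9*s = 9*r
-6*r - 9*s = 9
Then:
No Solution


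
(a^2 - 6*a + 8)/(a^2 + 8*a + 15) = (a^2 - 6*a + 8)/(a^2 + 8*a + 15)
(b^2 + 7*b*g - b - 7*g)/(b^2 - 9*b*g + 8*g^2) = (b^2 + 7*b*g - b - 7*g)/(b^2 - 9*b*g + 8*g^2)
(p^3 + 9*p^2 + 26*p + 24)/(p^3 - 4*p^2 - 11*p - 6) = (p^3 + 9*p^2 + 26*p + 24)/(p^3 - 4*p^2 - 11*p - 6)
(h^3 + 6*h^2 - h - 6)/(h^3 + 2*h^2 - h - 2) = (h + 6)/(h + 2)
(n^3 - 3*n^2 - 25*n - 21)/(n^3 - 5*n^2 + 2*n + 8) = (n^2 - 4*n - 21)/(n^2 - 6*n + 8)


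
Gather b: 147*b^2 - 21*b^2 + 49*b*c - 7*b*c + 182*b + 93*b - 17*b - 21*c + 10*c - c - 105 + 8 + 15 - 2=126*b^2 + b*(42*c + 258) - 12*c - 84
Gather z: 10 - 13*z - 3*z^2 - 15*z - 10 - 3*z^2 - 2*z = -6*z^2 - 30*z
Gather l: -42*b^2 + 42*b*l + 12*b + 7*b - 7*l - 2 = -42*b^2 + 19*b + l*(42*b - 7) - 2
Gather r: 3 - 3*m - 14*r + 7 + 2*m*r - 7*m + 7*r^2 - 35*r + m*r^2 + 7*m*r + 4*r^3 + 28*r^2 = -10*m + 4*r^3 + r^2*(m + 35) + r*(9*m - 49) + 10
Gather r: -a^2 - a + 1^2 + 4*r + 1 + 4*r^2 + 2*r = -a^2 - a + 4*r^2 + 6*r + 2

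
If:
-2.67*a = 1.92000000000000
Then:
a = -0.72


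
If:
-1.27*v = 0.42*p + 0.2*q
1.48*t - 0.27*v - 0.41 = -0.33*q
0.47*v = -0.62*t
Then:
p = -5.03237443560024*v - 0.591630591630592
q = 4.21798631476051*v + 1.24242424242424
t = -0.758064516129032*v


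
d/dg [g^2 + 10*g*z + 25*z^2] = 2*g + 10*z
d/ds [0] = 0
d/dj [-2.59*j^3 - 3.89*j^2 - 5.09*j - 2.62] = -7.77*j^2 - 7.78*j - 5.09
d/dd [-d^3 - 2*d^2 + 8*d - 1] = -3*d^2 - 4*d + 8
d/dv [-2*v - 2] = -2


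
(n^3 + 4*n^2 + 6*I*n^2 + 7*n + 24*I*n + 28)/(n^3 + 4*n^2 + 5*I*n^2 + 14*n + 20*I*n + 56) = (n - I)/(n - 2*I)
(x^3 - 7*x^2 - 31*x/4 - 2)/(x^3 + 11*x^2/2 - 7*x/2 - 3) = (x^2 - 15*x/2 - 4)/(x^2 + 5*x - 6)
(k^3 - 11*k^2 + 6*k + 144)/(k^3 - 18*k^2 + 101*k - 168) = (k^2 - 3*k - 18)/(k^2 - 10*k + 21)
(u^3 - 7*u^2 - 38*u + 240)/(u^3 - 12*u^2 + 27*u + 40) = (u + 6)/(u + 1)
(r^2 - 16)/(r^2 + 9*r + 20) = (r - 4)/(r + 5)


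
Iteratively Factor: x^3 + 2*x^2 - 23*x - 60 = (x + 4)*(x^2 - 2*x - 15) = (x + 3)*(x + 4)*(x - 5)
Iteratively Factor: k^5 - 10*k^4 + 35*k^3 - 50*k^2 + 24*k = (k - 2)*(k^4 - 8*k^3 + 19*k^2 - 12*k) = (k - 4)*(k - 2)*(k^3 - 4*k^2 + 3*k) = (k - 4)*(k - 2)*(k - 1)*(k^2 - 3*k) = (k - 4)*(k - 3)*(k - 2)*(k - 1)*(k)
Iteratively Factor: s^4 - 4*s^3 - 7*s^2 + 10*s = (s - 1)*(s^3 - 3*s^2 - 10*s) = (s - 5)*(s - 1)*(s^2 + 2*s) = (s - 5)*(s - 1)*(s + 2)*(s)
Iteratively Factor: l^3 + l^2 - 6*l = (l + 3)*(l^2 - 2*l) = (l - 2)*(l + 3)*(l)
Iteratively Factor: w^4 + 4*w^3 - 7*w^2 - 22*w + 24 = (w + 4)*(w^3 - 7*w + 6) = (w - 2)*(w + 4)*(w^2 + 2*w - 3) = (w - 2)*(w + 3)*(w + 4)*(w - 1)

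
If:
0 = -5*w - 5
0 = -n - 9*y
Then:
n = -9*y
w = -1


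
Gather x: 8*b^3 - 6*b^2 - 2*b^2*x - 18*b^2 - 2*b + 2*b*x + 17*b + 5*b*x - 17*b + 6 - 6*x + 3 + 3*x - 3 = 8*b^3 - 24*b^2 - 2*b + x*(-2*b^2 + 7*b - 3) + 6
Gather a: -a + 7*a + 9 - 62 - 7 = 6*a - 60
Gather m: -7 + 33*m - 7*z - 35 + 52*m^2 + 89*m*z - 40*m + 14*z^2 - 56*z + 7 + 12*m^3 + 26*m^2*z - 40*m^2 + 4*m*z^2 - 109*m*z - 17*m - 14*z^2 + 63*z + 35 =12*m^3 + m^2*(26*z + 12) + m*(4*z^2 - 20*z - 24)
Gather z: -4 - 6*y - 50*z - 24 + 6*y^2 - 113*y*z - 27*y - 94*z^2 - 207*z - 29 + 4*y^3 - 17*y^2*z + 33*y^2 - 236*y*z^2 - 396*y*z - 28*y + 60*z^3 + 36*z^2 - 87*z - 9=4*y^3 + 39*y^2 - 61*y + 60*z^3 + z^2*(-236*y - 58) + z*(-17*y^2 - 509*y - 344) - 66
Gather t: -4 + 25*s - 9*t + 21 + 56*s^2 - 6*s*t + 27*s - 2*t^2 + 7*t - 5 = 56*s^2 + 52*s - 2*t^2 + t*(-6*s - 2) + 12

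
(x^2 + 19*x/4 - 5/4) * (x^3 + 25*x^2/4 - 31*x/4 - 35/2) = x^5 + 11*x^4 + 331*x^3/16 - 497*x^2/8 - 1175*x/16 + 175/8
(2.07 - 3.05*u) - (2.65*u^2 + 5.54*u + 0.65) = -2.65*u^2 - 8.59*u + 1.42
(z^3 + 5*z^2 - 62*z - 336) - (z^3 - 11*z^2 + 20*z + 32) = 16*z^2 - 82*z - 368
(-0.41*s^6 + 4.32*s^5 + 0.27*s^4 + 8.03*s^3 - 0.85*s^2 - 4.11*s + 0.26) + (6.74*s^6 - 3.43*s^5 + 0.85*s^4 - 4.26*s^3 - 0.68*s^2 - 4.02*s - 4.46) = 6.33*s^6 + 0.89*s^5 + 1.12*s^4 + 3.77*s^3 - 1.53*s^2 - 8.13*s - 4.2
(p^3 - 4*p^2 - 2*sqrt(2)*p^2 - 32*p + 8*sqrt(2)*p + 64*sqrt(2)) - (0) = p^3 - 4*p^2 - 2*sqrt(2)*p^2 - 32*p + 8*sqrt(2)*p + 64*sqrt(2)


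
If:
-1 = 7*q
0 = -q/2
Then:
No Solution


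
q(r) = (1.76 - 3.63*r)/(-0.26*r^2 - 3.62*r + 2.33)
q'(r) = (1.76 - 3.63*r)*(0.52*r + 3.62)/(-0.26*r^2 - 3.62*r + 2.33)^2 - 3.63/(-0.26*r^2 - 3.62*r + 2.33)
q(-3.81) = 1.26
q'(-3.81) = -0.13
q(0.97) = 1.23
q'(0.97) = -1.03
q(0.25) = 0.61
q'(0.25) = -0.97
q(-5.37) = 1.49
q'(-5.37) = -0.17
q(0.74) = 1.89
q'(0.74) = -7.98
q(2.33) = 0.89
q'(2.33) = -0.09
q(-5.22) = 1.46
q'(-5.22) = -0.16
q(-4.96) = 1.42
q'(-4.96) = -0.15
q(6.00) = 0.70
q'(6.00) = -0.04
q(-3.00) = 1.17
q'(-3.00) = -0.11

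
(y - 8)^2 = y^2 - 16*y + 64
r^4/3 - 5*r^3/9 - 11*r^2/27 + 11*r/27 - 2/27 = (r/3 + 1/3)*(r - 2)*(r - 1/3)^2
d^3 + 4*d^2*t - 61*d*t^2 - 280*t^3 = (d - 8*t)*(d + 5*t)*(d + 7*t)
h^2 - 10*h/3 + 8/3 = (h - 2)*(h - 4/3)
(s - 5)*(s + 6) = s^2 + s - 30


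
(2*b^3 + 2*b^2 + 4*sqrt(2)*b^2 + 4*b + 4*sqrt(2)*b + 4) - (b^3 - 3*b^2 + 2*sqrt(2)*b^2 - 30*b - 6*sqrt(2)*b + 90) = b^3 + 2*sqrt(2)*b^2 + 5*b^2 + 10*sqrt(2)*b + 34*b - 86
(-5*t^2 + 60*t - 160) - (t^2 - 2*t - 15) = -6*t^2 + 62*t - 145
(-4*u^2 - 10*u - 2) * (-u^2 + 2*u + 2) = 4*u^4 + 2*u^3 - 26*u^2 - 24*u - 4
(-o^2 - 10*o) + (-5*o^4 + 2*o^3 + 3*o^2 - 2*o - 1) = -5*o^4 + 2*o^3 + 2*o^2 - 12*o - 1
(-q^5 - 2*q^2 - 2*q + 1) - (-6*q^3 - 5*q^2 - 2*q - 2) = -q^5 + 6*q^3 + 3*q^2 + 3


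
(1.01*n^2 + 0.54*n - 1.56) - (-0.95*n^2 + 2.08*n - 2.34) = 1.96*n^2 - 1.54*n + 0.78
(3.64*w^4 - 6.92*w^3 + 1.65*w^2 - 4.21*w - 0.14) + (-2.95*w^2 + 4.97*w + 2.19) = 3.64*w^4 - 6.92*w^3 - 1.3*w^2 + 0.76*w + 2.05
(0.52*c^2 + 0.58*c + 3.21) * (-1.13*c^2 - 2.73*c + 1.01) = -0.5876*c^4 - 2.075*c^3 - 4.6855*c^2 - 8.1775*c + 3.2421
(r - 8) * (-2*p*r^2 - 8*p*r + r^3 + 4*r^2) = -2*p*r^3 + 8*p*r^2 + 64*p*r + r^4 - 4*r^3 - 32*r^2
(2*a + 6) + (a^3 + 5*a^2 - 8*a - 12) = a^3 + 5*a^2 - 6*a - 6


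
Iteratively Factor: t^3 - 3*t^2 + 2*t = (t)*(t^2 - 3*t + 2) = t*(t - 1)*(t - 2)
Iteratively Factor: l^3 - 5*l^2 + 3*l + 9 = (l - 3)*(l^2 - 2*l - 3) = (l - 3)*(l + 1)*(l - 3)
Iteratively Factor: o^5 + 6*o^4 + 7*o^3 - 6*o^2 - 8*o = (o - 1)*(o^4 + 7*o^3 + 14*o^2 + 8*o) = (o - 1)*(o + 1)*(o^3 + 6*o^2 + 8*o) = o*(o - 1)*(o + 1)*(o^2 + 6*o + 8) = o*(o - 1)*(o + 1)*(o + 4)*(o + 2)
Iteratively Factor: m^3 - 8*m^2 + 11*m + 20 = (m - 5)*(m^2 - 3*m - 4) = (m - 5)*(m + 1)*(m - 4)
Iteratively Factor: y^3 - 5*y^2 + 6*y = (y)*(y^2 - 5*y + 6) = y*(y - 2)*(y - 3)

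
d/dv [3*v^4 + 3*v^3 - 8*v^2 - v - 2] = 12*v^3 + 9*v^2 - 16*v - 1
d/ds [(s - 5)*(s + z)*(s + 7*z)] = 3*s^2 + 16*s*z - 10*s + 7*z^2 - 40*z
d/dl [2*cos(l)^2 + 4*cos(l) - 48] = -4*(cos(l) + 1)*sin(l)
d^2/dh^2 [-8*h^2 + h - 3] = -16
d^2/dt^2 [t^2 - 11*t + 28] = 2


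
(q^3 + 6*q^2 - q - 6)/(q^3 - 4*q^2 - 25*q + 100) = (q^3 + 6*q^2 - q - 6)/(q^3 - 4*q^2 - 25*q + 100)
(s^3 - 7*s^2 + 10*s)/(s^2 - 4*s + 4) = s*(s - 5)/(s - 2)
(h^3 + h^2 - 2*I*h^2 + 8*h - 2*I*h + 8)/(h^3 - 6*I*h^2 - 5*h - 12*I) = (h^2 + h*(1 + 2*I) + 2*I)/(h^2 - 2*I*h + 3)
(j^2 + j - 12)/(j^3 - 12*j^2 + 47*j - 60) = (j + 4)/(j^2 - 9*j + 20)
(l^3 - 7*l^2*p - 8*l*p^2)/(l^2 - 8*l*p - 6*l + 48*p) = l*(l + p)/(l - 6)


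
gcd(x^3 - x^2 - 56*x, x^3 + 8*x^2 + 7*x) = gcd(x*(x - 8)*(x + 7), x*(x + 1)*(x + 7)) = x^2 + 7*x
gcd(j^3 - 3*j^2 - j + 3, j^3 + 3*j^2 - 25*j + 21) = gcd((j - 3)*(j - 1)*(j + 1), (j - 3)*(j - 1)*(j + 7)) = j^2 - 4*j + 3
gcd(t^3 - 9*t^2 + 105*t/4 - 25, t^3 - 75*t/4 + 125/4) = t^2 - 5*t + 25/4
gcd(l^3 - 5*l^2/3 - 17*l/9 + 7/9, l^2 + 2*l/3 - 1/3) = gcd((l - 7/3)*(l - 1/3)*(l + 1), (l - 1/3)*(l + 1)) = l^2 + 2*l/3 - 1/3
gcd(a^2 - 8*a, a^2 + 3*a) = a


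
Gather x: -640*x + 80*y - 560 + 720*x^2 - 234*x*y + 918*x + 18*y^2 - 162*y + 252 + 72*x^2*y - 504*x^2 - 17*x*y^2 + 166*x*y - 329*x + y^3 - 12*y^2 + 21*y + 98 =x^2*(72*y + 216) + x*(-17*y^2 - 68*y - 51) + y^3 + 6*y^2 - 61*y - 210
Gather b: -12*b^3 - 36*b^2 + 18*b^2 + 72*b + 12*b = -12*b^3 - 18*b^2 + 84*b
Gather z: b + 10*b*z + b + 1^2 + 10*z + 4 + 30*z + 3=2*b + z*(10*b + 40) + 8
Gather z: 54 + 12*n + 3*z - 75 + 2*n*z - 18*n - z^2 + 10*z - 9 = -6*n - z^2 + z*(2*n + 13) - 30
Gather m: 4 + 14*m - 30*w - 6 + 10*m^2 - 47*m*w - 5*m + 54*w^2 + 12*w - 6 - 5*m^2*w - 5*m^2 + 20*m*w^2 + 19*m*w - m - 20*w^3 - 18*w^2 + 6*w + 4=m^2*(5 - 5*w) + m*(20*w^2 - 28*w + 8) - 20*w^3 + 36*w^2 - 12*w - 4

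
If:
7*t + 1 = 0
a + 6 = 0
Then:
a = -6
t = -1/7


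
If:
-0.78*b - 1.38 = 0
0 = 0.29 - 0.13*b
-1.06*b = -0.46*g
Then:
No Solution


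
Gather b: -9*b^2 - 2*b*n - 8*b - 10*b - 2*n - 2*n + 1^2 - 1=-9*b^2 + b*(-2*n - 18) - 4*n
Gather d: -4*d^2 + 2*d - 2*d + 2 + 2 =4 - 4*d^2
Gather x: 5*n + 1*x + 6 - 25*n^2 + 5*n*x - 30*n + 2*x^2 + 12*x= -25*n^2 - 25*n + 2*x^2 + x*(5*n + 13) + 6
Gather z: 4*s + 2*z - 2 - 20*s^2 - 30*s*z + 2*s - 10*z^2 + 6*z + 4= -20*s^2 + 6*s - 10*z^2 + z*(8 - 30*s) + 2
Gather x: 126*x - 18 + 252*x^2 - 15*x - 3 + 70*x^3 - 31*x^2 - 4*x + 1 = 70*x^3 + 221*x^2 + 107*x - 20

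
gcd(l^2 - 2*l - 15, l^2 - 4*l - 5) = l - 5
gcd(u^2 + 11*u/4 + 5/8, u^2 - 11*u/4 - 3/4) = u + 1/4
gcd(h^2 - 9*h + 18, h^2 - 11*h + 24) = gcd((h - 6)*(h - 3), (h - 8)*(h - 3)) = h - 3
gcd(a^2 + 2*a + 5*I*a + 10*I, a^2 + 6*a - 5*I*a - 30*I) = 1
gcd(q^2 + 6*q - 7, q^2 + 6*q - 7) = q^2 + 6*q - 7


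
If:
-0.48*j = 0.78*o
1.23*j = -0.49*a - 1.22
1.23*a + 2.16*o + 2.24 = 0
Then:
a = -2.02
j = -0.19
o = 0.11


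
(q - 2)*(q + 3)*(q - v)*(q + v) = q^4 + q^3 - q^2*v^2 - 6*q^2 - q*v^2 + 6*v^2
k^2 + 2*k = k*(k + 2)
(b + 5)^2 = b^2 + 10*b + 25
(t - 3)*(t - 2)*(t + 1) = t^3 - 4*t^2 + t + 6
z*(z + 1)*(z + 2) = z^3 + 3*z^2 + 2*z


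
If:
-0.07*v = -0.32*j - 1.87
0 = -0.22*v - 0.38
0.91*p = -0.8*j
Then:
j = -6.22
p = 5.47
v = -1.73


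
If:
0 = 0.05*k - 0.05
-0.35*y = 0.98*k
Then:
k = 1.00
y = -2.80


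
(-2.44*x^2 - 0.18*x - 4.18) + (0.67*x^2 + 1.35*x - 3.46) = -1.77*x^2 + 1.17*x - 7.64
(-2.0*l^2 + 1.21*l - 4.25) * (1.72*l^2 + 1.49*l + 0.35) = -3.44*l^4 - 0.8988*l^3 - 6.2071*l^2 - 5.909*l - 1.4875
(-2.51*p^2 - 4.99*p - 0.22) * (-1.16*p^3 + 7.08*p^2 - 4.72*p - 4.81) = 2.9116*p^5 - 11.9824*p^4 - 23.2268*p^3 + 34.0683*p^2 + 25.0403*p + 1.0582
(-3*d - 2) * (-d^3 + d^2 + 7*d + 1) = 3*d^4 - d^3 - 23*d^2 - 17*d - 2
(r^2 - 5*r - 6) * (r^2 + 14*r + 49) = r^4 + 9*r^3 - 27*r^2 - 329*r - 294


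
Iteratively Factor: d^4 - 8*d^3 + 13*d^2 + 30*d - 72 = (d - 3)*(d^3 - 5*d^2 - 2*d + 24) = (d - 3)^2*(d^2 - 2*d - 8) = (d - 4)*(d - 3)^2*(d + 2)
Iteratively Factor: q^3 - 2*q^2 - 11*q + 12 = (q - 1)*(q^2 - q - 12) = (q - 1)*(q + 3)*(q - 4)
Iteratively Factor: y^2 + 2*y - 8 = (y + 4)*(y - 2)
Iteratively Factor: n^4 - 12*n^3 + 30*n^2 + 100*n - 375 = (n + 3)*(n^3 - 15*n^2 + 75*n - 125) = (n - 5)*(n + 3)*(n^2 - 10*n + 25) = (n - 5)^2*(n + 3)*(n - 5)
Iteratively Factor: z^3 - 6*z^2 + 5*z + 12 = (z + 1)*(z^2 - 7*z + 12) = (z - 3)*(z + 1)*(z - 4)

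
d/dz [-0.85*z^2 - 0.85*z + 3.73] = -1.7*z - 0.85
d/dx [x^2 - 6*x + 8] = 2*x - 6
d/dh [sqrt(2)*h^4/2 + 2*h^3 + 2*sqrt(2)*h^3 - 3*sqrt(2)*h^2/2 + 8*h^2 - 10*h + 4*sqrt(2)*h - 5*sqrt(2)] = 2*sqrt(2)*h^3 + 6*h^2 + 6*sqrt(2)*h^2 - 3*sqrt(2)*h + 16*h - 10 + 4*sqrt(2)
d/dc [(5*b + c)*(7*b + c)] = 12*b + 2*c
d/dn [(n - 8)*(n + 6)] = 2*n - 2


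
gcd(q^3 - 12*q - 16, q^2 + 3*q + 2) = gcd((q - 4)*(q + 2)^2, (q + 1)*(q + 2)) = q + 2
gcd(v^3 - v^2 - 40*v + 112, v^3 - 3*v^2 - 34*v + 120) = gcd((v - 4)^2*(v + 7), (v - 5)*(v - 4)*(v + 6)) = v - 4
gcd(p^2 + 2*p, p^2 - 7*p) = p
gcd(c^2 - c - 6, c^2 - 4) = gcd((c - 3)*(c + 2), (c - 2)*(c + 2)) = c + 2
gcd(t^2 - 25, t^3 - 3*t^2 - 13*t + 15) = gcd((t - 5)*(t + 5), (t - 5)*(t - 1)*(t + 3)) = t - 5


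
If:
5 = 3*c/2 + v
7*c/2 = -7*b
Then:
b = v/3 - 5/3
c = 10/3 - 2*v/3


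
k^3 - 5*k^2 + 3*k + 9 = (k - 3)^2*(k + 1)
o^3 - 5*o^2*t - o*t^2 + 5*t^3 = (o - 5*t)*(o - t)*(o + t)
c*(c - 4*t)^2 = c^3 - 8*c^2*t + 16*c*t^2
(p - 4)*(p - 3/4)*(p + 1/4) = p^3 - 9*p^2/2 + 29*p/16 + 3/4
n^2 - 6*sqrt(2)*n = n*(n - 6*sqrt(2))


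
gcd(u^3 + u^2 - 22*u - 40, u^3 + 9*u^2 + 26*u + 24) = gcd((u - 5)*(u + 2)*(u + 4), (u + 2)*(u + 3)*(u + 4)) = u^2 + 6*u + 8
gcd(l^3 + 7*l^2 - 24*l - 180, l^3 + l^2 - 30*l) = l^2 + l - 30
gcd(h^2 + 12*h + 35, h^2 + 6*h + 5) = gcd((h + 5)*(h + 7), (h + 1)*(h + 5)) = h + 5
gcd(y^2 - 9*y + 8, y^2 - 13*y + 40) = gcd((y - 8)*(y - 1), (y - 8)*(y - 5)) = y - 8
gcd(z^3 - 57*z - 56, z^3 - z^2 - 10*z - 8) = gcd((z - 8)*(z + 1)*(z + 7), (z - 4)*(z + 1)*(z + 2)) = z + 1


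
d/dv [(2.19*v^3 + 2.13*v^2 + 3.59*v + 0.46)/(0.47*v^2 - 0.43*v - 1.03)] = (1.0293*v^4 - 1.8834*v^3 - 9.3703*v^2 - 4.8202*v - 3.4999)/(0.2209*v^4 - 0.4042*v^3 - 0.7833*v^2 + 0.8858*v + 1.0609)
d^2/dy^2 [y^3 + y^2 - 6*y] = 6*y + 2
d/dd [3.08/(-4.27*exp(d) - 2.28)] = 13.1516*exp(d)/(4.27*exp(d) + 2.28)^2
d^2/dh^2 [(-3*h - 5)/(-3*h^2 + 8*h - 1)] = 2*(9*(1 - 3*h)*(3*h^2 - 8*h + 1) + 4*(3*h - 4)^2*(3*h + 5))/(3*h^2 - 8*h + 1)^3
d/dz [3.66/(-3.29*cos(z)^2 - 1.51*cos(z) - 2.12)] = -(24.0828*cos(z) + 5.5266)*sin(z)/(3.29*cos(z)^2 + 1.51*cos(z) + 2.12)^2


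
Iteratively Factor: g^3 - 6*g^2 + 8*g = (g - 2)*(g^2 - 4*g) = (g - 4)*(g - 2)*(g)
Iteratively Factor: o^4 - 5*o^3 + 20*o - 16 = (o - 4)*(o^3 - o^2 - 4*o + 4) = (o - 4)*(o + 2)*(o^2 - 3*o + 2) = (o - 4)*(o - 1)*(o + 2)*(o - 2)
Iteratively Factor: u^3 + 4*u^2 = (u)*(u^2 + 4*u) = u*(u + 4)*(u)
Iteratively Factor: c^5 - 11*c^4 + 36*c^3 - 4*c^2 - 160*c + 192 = (c + 2)*(c^4 - 13*c^3 + 62*c^2 - 128*c + 96) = (c - 4)*(c + 2)*(c^3 - 9*c^2 + 26*c - 24) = (c - 4)*(c - 2)*(c + 2)*(c^2 - 7*c + 12) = (c - 4)^2*(c - 2)*(c + 2)*(c - 3)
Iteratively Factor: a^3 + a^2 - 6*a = (a)*(a^2 + a - 6) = a*(a - 2)*(a + 3)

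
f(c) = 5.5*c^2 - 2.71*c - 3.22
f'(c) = 11.0*c - 2.71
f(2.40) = 21.96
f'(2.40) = 23.69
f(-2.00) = 24.20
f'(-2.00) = -24.71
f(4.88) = 114.53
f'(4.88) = 50.97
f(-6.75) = 265.67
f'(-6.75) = -76.96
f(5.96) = 176.00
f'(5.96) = 62.85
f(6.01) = 179.15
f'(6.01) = 63.40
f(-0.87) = 3.30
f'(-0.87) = -12.28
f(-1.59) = 14.99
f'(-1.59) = -20.20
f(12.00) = 756.26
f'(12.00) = 129.29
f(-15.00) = 1274.93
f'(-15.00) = -167.71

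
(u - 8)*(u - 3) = u^2 - 11*u + 24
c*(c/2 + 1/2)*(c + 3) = c^3/2 + 2*c^2 + 3*c/2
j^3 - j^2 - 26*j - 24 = (j - 6)*(j + 1)*(j + 4)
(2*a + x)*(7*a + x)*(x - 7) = 14*a^2*x - 98*a^2 + 9*a*x^2 - 63*a*x + x^3 - 7*x^2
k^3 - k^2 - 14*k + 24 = (k - 3)*(k - 2)*(k + 4)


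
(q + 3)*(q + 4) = q^2 + 7*q + 12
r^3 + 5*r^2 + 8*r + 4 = (r + 1)*(r + 2)^2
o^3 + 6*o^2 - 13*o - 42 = (o - 3)*(o + 2)*(o + 7)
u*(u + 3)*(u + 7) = u^3 + 10*u^2 + 21*u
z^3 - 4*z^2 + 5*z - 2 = (z - 2)*(z - 1)^2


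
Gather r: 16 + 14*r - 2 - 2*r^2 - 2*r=-2*r^2 + 12*r + 14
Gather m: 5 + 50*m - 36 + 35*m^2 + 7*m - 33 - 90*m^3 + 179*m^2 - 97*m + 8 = -90*m^3 + 214*m^2 - 40*m - 56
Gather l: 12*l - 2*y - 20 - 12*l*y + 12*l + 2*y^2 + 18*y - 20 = l*(24 - 12*y) + 2*y^2 + 16*y - 40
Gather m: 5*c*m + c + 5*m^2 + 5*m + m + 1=c + 5*m^2 + m*(5*c + 6) + 1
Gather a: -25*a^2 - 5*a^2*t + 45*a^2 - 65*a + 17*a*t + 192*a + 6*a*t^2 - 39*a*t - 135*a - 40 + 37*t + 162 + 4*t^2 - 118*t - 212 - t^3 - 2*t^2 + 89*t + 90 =a^2*(20 - 5*t) + a*(6*t^2 - 22*t - 8) - t^3 + 2*t^2 + 8*t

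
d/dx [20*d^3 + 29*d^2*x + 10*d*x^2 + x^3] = 29*d^2 + 20*d*x + 3*x^2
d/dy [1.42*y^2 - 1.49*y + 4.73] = 2.84*y - 1.49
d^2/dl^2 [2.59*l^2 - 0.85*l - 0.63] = 5.18000000000000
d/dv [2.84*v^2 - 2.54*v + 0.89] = 5.68*v - 2.54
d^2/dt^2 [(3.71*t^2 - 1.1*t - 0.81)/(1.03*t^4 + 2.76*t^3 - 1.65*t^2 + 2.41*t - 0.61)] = (23.615634*t^8 + 49.276848*t^7 + 1.9130219999999*t^6 - 218.651496*t^5 - 94.9455659999999*t^4 + 162.750422*t^3 - 96.293412*t^2 + 17.786394*t - 8.25183)/(1.092727*t^12 + 8.784252*t^11 + 18.286929*t^10 + 0.551162999999999*t^9 + 9.87084600000001*t^8 + 42.63813*t^7 - 60.115974*t^6 + 75.357165*t^5 - 56.927337*t^4 + 31.632499*t^3 - 12.470718*t^2 + 2.690283*t - 0.226981)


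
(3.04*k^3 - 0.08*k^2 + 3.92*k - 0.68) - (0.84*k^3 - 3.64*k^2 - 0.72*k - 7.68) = 2.2*k^3 + 3.56*k^2 + 4.64*k + 7.0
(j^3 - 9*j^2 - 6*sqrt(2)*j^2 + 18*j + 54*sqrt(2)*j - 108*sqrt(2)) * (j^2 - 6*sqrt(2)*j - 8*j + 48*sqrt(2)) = j^5 - 17*j^4 - 12*sqrt(2)*j^4 + 162*j^3 + 204*sqrt(2)*j^3 - 1080*sqrt(2)*j^2 - 1368*j^2 + 1728*sqrt(2)*j + 6480*j - 10368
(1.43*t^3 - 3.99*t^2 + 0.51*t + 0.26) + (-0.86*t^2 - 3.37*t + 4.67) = 1.43*t^3 - 4.85*t^2 - 2.86*t + 4.93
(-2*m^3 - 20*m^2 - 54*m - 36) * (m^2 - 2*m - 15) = -2*m^5 - 16*m^4 + 16*m^3 + 372*m^2 + 882*m + 540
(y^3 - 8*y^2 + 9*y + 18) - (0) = y^3 - 8*y^2 + 9*y + 18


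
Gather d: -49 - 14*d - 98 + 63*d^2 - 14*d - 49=63*d^2 - 28*d - 196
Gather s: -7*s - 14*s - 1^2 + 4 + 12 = 15 - 21*s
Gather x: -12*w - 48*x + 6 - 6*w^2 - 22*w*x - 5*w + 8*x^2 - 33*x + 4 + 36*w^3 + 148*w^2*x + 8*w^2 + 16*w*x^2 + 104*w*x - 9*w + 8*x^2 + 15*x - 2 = 36*w^3 + 2*w^2 - 26*w + x^2*(16*w + 16) + x*(148*w^2 + 82*w - 66) + 8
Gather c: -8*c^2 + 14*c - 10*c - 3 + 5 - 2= -8*c^2 + 4*c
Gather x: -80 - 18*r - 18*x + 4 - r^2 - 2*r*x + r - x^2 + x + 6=-r^2 - 17*r - x^2 + x*(-2*r - 17) - 70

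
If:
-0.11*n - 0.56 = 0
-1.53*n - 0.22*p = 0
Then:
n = -5.09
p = 35.40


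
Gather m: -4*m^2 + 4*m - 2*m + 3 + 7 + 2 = -4*m^2 + 2*m + 12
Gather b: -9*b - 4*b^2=-4*b^2 - 9*b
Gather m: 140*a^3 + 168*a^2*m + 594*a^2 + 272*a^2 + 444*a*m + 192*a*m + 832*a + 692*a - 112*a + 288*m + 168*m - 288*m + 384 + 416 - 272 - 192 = 140*a^3 + 866*a^2 + 1412*a + m*(168*a^2 + 636*a + 168) + 336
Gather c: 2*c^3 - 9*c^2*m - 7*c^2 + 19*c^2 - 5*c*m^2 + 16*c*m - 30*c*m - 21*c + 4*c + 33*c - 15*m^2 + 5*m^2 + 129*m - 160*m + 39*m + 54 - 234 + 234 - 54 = 2*c^3 + c^2*(12 - 9*m) + c*(-5*m^2 - 14*m + 16) - 10*m^2 + 8*m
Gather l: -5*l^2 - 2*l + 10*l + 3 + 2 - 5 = -5*l^2 + 8*l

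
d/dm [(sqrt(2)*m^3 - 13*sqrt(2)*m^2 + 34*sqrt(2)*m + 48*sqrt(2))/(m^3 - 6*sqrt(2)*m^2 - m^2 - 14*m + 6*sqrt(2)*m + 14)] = sqrt(2)*((3*m^2 - 26*m + 34)*(m^3 - 6*sqrt(2)*m^2 - m^2 - 14*m + 6*sqrt(2)*m + 14) + (m^3 - 13*m^2 + 34*m + 48)*(-3*m^2 + 2*m + 12*sqrt(2)*m - 6*sqrt(2) + 14))/(m^3 - 6*sqrt(2)*m^2 - m^2 - 14*m + 6*sqrt(2)*m + 14)^2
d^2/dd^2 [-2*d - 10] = 0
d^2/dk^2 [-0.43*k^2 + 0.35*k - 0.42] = -0.860000000000000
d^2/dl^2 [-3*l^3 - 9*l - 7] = -18*l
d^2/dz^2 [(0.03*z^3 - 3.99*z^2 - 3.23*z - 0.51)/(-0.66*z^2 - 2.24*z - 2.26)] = (-1.38777878078145e-17*z^5 + 3.5527136788005e-15*z^4 - 9.195216*z^3 - 35.2872*z^2 - 25.302672*z + 11.652064)/(0.287496*z^6 + 2.927232*z^5 + 12.888216*z^4 + 31.286528*z^3 + 44.132376*z^2 + 34.323072*z + 11.543176)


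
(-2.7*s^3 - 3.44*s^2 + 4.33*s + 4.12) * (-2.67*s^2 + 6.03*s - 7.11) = 7.209*s^5 - 7.0962*s^4 - 13.1073*s^3 + 39.5679*s^2 - 5.9427*s - 29.2932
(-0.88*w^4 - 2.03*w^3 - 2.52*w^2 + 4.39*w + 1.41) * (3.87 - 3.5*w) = 3.08*w^5 + 3.6994*w^4 + 0.963900000000001*w^3 - 25.1174*w^2 + 12.0543*w + 5.4567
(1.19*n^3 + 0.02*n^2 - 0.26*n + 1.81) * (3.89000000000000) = 4.6291*n^3 + 0.0778*n^2 - 1.0114*n + 7.0409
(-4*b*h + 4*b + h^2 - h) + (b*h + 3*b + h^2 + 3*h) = -3*b*h + 7*b + 2*h^2 + 2*h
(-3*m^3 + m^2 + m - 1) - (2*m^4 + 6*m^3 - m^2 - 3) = -2*m^4 - 9*m^3 + 2*m^2 + m + 2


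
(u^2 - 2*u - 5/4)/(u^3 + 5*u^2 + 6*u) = (u^2 - 2*u - 5/4)/(u*(u^2 + 5*u + 6))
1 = 1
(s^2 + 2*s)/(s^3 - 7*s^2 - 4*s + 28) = s/(s^2 - 9*s + 14)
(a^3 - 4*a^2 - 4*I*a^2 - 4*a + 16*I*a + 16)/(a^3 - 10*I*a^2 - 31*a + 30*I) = (a^2 - 2*a*(2 + I) + 8*I)/(a^2 - 8*I*a - 15)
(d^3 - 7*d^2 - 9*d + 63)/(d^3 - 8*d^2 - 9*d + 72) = (d - 7)/(d - 8)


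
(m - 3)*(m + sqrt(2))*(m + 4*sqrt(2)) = m^3 - 3*m^2 + 5*sqrt(2)*m^2 - 15*sqrt(2)*m + 8*m - 24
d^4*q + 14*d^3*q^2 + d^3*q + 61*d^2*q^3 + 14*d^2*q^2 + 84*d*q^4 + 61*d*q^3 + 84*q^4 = (d + 3*q)*(d + 4*q)*(d + 7*q)*(d*q + q)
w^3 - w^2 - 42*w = w*(w - 7)*(w + 6)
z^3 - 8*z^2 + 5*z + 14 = (z - 7)*(z - 2)*(z + 1)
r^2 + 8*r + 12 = (r + 2)*(r + 6)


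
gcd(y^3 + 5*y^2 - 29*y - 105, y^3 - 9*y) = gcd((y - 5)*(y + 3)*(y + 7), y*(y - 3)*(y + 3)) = y + 3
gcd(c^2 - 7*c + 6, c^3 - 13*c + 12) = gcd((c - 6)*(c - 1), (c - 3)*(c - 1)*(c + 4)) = c - 1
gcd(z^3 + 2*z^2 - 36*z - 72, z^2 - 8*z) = 1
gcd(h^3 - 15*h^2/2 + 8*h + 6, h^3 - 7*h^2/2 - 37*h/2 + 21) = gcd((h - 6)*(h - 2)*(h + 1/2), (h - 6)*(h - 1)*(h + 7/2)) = h - 6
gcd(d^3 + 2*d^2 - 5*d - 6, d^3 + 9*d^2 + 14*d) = 1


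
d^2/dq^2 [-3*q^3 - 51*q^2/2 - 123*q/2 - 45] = -18*q - 51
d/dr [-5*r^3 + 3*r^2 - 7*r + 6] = -15*r^2 + 6*r - 7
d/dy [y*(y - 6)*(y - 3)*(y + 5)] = 4*y^3 - 12*y^2 - 54*y + 90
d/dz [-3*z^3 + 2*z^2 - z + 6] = -9*z^2 + 4*z - 1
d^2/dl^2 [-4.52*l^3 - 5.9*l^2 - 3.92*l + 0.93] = -27.12*l - 11.8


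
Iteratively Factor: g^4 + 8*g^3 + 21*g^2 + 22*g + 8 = (g + 1)*(g^3 + 7*g^2 + 14*g + 8) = (g + 1)*(g + 2)*(g^2 + 5*g + 4) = (g + 1)*(g + 2)*(g + 4)*(g + 1)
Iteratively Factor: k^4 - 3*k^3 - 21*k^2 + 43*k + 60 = (k + 1)*(k^3 - 4*k^2 - 17*k + 60) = (k - 5)*(k + 1)*(k^2 + k - 12) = (k - 5)*(k - 3)*(k + 1)*(k + 4)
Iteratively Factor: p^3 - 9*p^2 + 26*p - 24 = (p - 3)*(p^2 - 6*p + 8) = (p - 3)*(p - 2)*(p - 4)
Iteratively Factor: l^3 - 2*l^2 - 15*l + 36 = (l + 4)*(l^2 - 6*l + 9) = (l - 3)*(l + 4)*(l - 3)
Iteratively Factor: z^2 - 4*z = (z)*(z - 4)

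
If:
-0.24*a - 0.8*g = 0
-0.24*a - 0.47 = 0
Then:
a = -1.96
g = 0.59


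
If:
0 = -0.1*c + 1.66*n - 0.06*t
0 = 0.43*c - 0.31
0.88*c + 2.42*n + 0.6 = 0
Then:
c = 0.72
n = -0.51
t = -15.31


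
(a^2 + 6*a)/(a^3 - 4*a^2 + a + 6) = a*(a + 6)/(a^3 - 4*a^2 + a + 6)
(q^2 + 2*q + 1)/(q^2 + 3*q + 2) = (q + 1)/(q + 2)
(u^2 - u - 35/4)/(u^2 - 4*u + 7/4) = (2*u + 5)/(2*u - 1)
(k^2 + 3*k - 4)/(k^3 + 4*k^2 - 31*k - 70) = (k^2 + 3*k - 4)/(k^3 + 4*k^2 - 31*k - 70)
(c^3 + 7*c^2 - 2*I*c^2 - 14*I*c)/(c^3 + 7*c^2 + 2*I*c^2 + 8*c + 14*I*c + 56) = c/(c + 4*I)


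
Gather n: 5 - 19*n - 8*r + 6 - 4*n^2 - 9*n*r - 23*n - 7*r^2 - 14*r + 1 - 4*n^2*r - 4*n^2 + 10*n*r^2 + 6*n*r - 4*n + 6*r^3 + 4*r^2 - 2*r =n^2*(-4*r - 8) + n*(10*r^2 - 3*r - 46) + 6*r^3 - 3*r^2 - 24*r + 12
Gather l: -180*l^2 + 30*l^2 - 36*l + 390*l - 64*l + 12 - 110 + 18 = -150*l^2 + 290*l - 80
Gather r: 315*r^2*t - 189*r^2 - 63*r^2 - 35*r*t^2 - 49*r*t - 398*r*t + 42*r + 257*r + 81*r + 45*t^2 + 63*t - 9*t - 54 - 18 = r^2*(315*t - 252) + r*(-35*t^2 - 447*t + 380) + 45*t^2 + 54*t - 72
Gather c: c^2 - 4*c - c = c^2 - 5*c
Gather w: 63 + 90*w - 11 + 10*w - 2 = 100*w + 50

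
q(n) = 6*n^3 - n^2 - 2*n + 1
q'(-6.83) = 851.34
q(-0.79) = -1.00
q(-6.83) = -1943.66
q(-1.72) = -29.05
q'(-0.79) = 10.81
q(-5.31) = -914.90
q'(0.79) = 7.65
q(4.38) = 477.22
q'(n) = 18*n^2 - 2*n - 2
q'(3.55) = 217.74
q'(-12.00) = 2614.00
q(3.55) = 249.73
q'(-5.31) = 516.15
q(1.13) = 6.12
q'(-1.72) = 54.69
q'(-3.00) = 166.00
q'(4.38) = 334.56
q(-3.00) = -164.00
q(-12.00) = -10487.00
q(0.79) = 1.75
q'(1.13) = 18.72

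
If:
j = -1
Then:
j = -1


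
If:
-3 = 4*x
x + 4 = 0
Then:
No Solution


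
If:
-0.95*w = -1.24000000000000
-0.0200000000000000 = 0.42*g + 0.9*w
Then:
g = -2.84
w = 1.31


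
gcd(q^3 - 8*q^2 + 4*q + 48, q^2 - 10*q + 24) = q^2 - 10*q + 24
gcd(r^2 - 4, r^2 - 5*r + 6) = r - 2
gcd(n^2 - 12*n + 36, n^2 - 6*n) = n - 6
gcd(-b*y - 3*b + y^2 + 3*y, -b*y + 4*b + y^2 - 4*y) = -b + y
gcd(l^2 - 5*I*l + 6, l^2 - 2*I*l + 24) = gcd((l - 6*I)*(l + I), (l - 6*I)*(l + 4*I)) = l - 6*I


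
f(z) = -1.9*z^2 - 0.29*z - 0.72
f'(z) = -3.8*z - 0.29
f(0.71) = -1.88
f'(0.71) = -2.99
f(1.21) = -3.85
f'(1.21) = -4.89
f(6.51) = -83.13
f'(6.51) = -25.03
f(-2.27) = -9.85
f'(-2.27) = 8.34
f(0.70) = -1.85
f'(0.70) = -2.95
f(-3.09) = -17.97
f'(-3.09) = 11.45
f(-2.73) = -14.09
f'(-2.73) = 10.08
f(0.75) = -2.01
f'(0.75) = -3.14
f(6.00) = -70.86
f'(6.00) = -23.09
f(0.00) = -0.72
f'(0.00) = -0.29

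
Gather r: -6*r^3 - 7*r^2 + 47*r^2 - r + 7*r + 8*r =-6*r^3 + 40*r^2 + 14*r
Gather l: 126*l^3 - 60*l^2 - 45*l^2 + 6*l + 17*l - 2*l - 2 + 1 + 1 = 126*l^3 - 105*l^2 + 21*l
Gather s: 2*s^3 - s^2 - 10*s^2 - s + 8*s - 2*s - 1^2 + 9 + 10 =2*s^3 - 11*s^2 + 5*s + 18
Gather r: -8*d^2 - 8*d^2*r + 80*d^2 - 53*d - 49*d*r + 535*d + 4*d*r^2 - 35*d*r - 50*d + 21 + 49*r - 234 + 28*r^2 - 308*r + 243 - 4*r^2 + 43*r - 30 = 72*d^2 + 432*d + r^2*(4*d + 24) + r*(-8*d^2 - 84*d - 216)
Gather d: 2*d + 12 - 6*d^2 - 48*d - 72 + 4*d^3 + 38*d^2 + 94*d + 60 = 4*d^3 + 32*d^2 + 48*d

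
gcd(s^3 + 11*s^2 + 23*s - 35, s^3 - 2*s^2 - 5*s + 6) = s - 1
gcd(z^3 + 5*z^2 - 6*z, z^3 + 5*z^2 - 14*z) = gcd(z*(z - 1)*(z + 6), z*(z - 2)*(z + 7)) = z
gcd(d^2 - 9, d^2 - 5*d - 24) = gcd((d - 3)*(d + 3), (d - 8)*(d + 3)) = d + 3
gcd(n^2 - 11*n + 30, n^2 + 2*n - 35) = n - 5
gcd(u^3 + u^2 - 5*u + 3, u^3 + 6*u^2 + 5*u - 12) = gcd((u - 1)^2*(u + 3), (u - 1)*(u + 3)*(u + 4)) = u^2 + 2*u - 3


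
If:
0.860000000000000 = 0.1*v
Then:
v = 8.60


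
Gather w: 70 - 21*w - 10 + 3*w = 60 - 18*w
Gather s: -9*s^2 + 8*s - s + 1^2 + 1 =-9*s^2 + 7*s + 2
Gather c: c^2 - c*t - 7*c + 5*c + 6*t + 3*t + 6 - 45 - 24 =c^2 + c*(-t - 2) + 9*t - 63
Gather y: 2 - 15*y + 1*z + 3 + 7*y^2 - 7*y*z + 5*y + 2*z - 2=7*y^2 + y*(-7*z - 10) + 3*z + 3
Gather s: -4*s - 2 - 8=-4*s - 10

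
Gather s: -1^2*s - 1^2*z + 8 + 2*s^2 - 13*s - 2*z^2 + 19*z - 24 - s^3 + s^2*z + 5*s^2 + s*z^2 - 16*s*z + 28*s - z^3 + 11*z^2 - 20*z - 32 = -s^3 + s^2*(z + 7) + s*(z^2 - 16*z + 14) - z^3 + 9*z^2 - 2*z - 48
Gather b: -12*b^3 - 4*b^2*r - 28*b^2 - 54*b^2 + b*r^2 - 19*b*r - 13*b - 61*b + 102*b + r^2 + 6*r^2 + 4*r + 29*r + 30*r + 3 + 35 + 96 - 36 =-12*b^3 + b^2*(-4*r - 82) + b*(r^2 - 19*r + 28) + 7*r^2 + 63*r + 98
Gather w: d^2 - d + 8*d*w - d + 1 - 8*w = d^2 - 2*d + w*(8*d - 8) + 1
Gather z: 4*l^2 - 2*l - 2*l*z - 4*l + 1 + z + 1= 4*l^2 - 6*l + z*(1 - 2*l) + 2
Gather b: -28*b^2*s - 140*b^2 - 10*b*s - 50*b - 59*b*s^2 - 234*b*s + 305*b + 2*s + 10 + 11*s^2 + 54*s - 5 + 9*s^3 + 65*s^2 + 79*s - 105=b^2*(-28*s - 140) + b*(-59*s^2 - 244*s + 255) + 9*s^3 + 76*s^2 + 135*s - 100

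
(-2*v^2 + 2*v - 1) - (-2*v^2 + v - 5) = v + 4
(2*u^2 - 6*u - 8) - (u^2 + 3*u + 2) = u^2 - 9*u - 10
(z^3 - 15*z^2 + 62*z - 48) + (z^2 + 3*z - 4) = z^3 - 14*z^2 + 65*z - 52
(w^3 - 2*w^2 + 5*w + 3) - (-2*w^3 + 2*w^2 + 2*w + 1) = 3*w^3 - 4*w^2 + 3*w + 2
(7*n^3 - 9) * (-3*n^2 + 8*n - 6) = -21*n^5 + 56*n^4 - 42*n^3 + 27*n^2 - 72*n + 54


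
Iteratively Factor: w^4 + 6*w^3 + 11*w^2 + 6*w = (w)*(w^3 + 6*w^2 + 11*w + 6) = w*(w + 3)*(w^2 + 3*w + 2) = w*(w + 1)*(w + 3)*(w + 2)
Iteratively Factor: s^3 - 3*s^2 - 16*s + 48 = (s - 3)*(s^2 - 16) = (s - 4)*(s - 3)*(s + 4)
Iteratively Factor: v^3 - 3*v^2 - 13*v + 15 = (v + 3)*(v^2 - 6*v + 5) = (v - 1)*(v + 3)*(v - 5)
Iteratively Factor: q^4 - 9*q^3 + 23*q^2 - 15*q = (q - 5)*(q^3 - 4*q^2 + 3*q) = (q - 5)*(q - 1)*(q^2 - 3*q) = q*(q - 5)*(q - 1)*(q - 3)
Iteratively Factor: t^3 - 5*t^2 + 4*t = (t - 1)*(t^2 - 4*t) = (t - 4)*(t - 1)*(t)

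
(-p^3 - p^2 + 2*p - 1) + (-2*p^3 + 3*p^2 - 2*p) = -3*p^3 + 2*p^2 - 1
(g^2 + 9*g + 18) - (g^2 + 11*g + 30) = -2*g - 12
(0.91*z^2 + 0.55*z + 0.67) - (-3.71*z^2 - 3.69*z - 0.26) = 4.62*z^2 + 4.24*z + 0.93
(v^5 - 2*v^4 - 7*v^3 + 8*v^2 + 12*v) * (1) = v^5 - 2*v^4 - 7*v^3 + 8*v^2 + 12*v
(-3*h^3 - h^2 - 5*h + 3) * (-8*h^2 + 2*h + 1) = 24*h^5 + 2*h^4 + 35*h^3 - 35*h^2 + h + 3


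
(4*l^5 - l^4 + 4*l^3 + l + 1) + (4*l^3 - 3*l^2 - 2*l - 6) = 4*l^5 - l^4 + 8*l^3 - 3*l^2 - l - 5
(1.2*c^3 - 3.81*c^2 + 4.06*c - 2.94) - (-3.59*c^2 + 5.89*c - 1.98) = 1.2*c^3 - 0.22*c^2 - 1.83*c - 0.96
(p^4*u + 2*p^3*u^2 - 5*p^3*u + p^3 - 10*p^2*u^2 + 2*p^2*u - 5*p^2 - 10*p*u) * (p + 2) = p^5*u + 2*p^4*u^2 - 3*p^4*u + p^4 - 6*p^3*u^2 - 8*p^3*u - 3*p^3 - 20*p^2*u^2 - 6*p^2*u - 10*p^2 - 20*p*u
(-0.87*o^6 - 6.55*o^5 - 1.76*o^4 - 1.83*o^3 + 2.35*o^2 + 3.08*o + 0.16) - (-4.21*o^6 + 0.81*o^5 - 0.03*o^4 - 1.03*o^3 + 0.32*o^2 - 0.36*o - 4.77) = 3.34*o^6 - 7.36*o^5 - 1.73*o^4 - 0.8*o^3 + 2.03*o^2 + 3.44*o + 4.93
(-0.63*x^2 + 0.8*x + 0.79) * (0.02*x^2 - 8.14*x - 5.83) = -0.0126*x^4 + 5.1442*x^3 - 2.8233*x^2 - 11.0946*x - 4.6057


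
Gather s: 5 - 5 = 0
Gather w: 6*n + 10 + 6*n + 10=12*n + 20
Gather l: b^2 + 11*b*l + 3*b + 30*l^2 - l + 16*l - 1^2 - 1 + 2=b^2 + 3*b + 30*l^2 + l*(11*b + 15)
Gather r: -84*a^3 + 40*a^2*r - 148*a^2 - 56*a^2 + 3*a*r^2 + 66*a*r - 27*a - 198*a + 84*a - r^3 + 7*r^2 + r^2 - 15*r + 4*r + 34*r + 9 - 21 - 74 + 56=-84*a^3 - 204*a^2 - 141*a - r^3 + r^2*(3*a + 8) + r*(40*a^2 + 66*a + 23) - 30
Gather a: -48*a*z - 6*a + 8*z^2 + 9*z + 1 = a*(-48*z - 6) + 8*z^2 + 9*z + 1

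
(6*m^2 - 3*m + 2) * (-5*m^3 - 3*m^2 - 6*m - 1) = -30*m^5 - 3*m^4 - 37*m^3 + 6*m^2 - 9*m - 2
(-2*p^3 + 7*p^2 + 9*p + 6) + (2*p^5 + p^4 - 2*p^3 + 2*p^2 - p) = 2*p^5 + p^4 - 4*p^3 + 9*p^2 + 8*p + 6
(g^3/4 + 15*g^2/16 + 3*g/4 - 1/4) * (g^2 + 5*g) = g^5/4 + 35*g^4/16 + 87*g^3/16 + 7*g^2/2 - 5*g/4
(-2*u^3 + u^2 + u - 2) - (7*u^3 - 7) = -9*u^3 + u^2 + u + 5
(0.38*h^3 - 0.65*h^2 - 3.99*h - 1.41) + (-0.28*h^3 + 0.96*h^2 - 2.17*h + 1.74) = 0.1*h^3 + 0.31*h^2 - 6.16*h + 0.33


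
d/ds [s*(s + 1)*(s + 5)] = 3*s^2 + 12*s + 5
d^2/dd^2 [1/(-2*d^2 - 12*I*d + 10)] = (d^2 + 6*I*d - 4*(d + 3*I)^2 - 5)/(d^2 + 6*I*d - 5)^3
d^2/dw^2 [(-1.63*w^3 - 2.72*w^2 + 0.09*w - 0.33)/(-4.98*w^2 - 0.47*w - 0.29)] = (5.6843418860808e-14*w^5 - 21.184894*w^3 + 26.868462*w^2 + 6.236754*w - 0.32534)/(123.505992*w^6 + 34.968564*w^5 + 24.876594*w^4 + 4.176467*w^3 + 1.448637*w^2 + 0.118581*w + 0.024389)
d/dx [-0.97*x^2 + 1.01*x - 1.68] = 1.01 - 1.94*x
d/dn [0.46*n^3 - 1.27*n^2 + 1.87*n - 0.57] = 1.38*n^2 - 2.54*n + 1.87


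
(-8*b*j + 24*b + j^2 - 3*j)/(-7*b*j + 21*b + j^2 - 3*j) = (8*b - j)/(7*b - j)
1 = 1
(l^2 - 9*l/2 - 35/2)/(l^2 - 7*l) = (l + 5/2)/l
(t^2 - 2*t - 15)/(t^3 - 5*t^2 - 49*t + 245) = (t + 3)/(t^2 - 49)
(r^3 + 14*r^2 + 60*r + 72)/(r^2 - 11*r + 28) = (r^3 + 14*r^2 + 60*r + 72)/(r^2 - 11*r + 28)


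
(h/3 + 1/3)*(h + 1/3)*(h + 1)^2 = h^4/3 + 10*h^3/9 + 4*h^2/3 + 2*h/3 + 1/9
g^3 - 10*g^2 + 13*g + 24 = (g - 8)*(g - 3)*(g + 1)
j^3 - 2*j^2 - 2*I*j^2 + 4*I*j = j*(j - 2)*(j - 2*I)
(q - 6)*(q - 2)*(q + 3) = q^3 - 5*q^2 - 12*q + 36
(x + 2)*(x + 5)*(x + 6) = x^3 + 13*x^2 + 52*x + 60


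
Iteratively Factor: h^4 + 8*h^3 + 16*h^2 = (h + 4)*(h^3 + 4*h^2) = (h + 4)^2*(h^2) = h*(h + 4)^2*(h)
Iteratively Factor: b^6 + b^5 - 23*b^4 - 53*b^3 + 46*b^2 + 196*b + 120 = (b + 2)*(b^5 - b^4 - 21*b^3 - 11*b^2 + 68*b + 60) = (b + 2)^2*(b^4 - 3*b^3 - 15*b^2 + 19*b + 30) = (b - 5)*(b + 2)^2*(b^3 + 2*b^2 - 5*b - 6) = (b - 5)*(b - 2)*(b + 2)^2*(b^2 + 4*b + 3) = (b - 5)*(b - 2)*(b + 2)^2*(b + 3)*(b + 1)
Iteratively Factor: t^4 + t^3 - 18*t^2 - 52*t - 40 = (t + 2)*(t^3 - t^2 - 16*t - 20) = (t + 2)^2*(t^2 - 3*t - 10) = (t - 5)*(t + 2)^2*(t + 2)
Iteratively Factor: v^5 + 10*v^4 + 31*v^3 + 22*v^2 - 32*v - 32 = (v + 4)*(v^4 + 6*v^3 + 7*v^2 - 6*v - 8) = (v + 1)*(v + 4)*(v^3 + 5*v^2 + 2*v - 8) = (v + 1)*(v + 4)^2*(v^2 + v - 2) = (v + 1)*(v + 2)*(v + 4)^2*(v - 1)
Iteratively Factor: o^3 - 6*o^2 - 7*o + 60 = (o - 4)*(o^2 - 2*o - 15) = (o - 5)*(o - 4)*(o + 3)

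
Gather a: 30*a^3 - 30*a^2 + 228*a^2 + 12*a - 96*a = 30*a^3 + 198*a^2 - 84*a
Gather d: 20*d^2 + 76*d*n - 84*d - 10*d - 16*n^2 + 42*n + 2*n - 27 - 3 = 20*d^2 + d*(76*n - 94) - 16*n^2 + 44*n - 30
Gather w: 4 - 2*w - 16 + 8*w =6*w - 12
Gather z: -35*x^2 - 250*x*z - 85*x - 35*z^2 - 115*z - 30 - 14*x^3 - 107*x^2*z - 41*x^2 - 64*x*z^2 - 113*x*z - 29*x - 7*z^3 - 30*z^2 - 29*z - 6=-14*x^3 - 76*x^2 - 114*x - 7*z^3 + z^2*(-64*x - 65) + z*(-107*x^2 - 363*x - 144) - 36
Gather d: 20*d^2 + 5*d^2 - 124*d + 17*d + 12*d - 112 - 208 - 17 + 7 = 25*d^2 - 95*d - 330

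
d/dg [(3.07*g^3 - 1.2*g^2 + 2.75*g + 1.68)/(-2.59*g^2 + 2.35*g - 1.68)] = (-7.9513*g^4 + 14.429*g^3 - 11.1703*g^2 + 12.7344*g - 8.568)/(6.7081*g^4 - 12.173*g^3 + 14.2249*g^2 - 7.896*g + 2.8224)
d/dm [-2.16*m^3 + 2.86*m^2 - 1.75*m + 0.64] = -6.48*m^2 + 5.72*m - 1.75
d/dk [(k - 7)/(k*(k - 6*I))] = (-k^2 + 14*k - 42*I)/(k^2*(k^2 - 12*I*k - 36))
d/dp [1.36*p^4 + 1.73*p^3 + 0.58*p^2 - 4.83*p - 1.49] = 5.44*p^3 + 5.19*p^2 + 1.16*p - 4.83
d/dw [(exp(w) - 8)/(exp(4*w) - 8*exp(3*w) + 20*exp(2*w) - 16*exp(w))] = (-3*exp(3*w) + 42*exp(2*w) - 128*exp(w) + 64)*exp(-w)/(exp(5*w) - 14*exp(4*w) + 76*exp(3*w) - 200*exp(2*w) + 256*exp(w) - 128)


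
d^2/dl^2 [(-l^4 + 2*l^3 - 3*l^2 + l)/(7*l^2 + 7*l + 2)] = 2*(-49*l^6 - 147*l^5 - 189*l^4 + 154*l^3 + 186*l^2 - 18*l - 26)/(343*l^6 + 1029*l^5 + 1323*l^4 + 931*l^3 + 378*l^2 + 84*l + 8)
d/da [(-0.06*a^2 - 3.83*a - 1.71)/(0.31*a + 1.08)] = (-0.0186*a^2 - 0.1296*a - 3.6063)/(0.0961*a^2 + 0.6696*a + 1.1664)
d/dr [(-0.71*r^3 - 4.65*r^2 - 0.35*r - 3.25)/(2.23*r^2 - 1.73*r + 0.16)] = (-1.5833*r^4 + 2.4566*r^3 + 8.4842*r^2 + 13.007*r - 5.6785)/(4.9729*r^4 - 7.7158*r^3 + 3.7065*r^2 - 0.5536*r + 0.0256)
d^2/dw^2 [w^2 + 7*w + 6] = 2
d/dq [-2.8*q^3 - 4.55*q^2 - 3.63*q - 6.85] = -8.4*q^2 - 9.1*q - 3.63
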